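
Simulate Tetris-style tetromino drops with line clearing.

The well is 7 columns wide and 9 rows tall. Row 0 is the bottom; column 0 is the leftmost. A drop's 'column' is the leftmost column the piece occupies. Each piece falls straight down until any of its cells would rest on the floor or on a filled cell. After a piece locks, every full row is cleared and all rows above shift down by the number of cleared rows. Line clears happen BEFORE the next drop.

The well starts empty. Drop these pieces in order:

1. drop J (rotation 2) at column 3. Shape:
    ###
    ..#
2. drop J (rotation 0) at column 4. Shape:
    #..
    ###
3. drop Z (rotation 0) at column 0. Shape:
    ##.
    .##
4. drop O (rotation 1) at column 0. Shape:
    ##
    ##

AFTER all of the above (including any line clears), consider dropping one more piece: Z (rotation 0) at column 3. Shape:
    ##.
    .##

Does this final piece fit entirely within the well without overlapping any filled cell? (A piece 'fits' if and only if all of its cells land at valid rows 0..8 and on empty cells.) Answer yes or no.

Drop 1: J rot2 at col 3 lands with bottom-row=0; cleared 0 line(s) (total 0); column heights now [0 0 0 2 2 2 0], max=2
Drop 2: J rot0 at col 4 lands with bottom-row=2; cleared 0 line(s) (total 0); column heights now [0 0 0 2 4 3 3], max=4
Drop 3: Z rot0 at col 0 lands with bottom-row=0; cleared 0 line(s) (total 0); column heights now [2 2 1 2 4 3 3], max=4
Drop 4: O rot1 at col 0 lands with bottom-row=2; cleared 0 line(s) (total 0); column heights now [4 4 1 2 4 3 3], max=4
Test piece Z rot0 at col 3 (width 3): heights before test = [4 4 1 2 4 3 3]; fits = True

Answer: yes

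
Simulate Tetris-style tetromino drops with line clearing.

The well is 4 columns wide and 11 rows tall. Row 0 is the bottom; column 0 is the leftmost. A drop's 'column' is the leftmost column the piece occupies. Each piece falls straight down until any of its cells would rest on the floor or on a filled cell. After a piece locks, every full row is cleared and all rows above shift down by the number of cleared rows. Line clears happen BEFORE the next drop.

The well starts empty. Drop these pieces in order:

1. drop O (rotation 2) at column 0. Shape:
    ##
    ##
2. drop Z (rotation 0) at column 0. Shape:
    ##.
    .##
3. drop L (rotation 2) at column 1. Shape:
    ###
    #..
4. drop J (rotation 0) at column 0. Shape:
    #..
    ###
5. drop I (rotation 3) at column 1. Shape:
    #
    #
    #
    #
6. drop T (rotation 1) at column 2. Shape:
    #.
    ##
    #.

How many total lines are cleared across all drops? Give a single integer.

Answer: 0

Derivation:
Drop 1: O rot2 at col 0 lands with bottom-row=0; cleared 0 line(s) (total 0); column heights now [2 2 0 0], max=2
Drop 2: Z rot0 at col 0 lands with bottom-row=2; cleared 0 line(s) (total 0); column heights now [4 4 3 0], max=4
Drop 3: L rot2 at col 1 lands with bottom-row=4; cleared 0 line(s) (total 0); column heights now [4 6 6 6], max=6
Drop 4: J rot0 at col 0 lands with bottom-row=6; cleared 0 line(s) (total 0); column heights now [8 7 7 6], max=8
Drop 5: I rot3 at col 1 lands with bottom-row=7; cleared 0 line(s) (total 0); column heights now [8 11 7 6], max=11
Drop 6: T rot1 at col 2 lands with bottom-row=7; cleared 0 line(s) (total 0); column heights now [8 11 10 9], max=11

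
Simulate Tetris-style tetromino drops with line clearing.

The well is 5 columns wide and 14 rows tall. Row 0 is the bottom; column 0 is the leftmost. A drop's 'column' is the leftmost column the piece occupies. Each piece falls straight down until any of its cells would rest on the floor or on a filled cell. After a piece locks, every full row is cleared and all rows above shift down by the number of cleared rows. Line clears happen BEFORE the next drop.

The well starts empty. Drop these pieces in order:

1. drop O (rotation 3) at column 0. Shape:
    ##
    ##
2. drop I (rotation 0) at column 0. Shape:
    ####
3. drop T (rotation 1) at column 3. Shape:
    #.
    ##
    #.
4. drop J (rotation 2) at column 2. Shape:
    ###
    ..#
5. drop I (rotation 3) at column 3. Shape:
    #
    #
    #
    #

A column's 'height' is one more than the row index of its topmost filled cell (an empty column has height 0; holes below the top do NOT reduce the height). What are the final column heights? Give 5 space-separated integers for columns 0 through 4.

Drop 1: O rot3 at col 0 lands with bottom-row=0; cleared 0 line(s) (total 0); column heights now [2 2 0 0 0], max=2
Drop 2: I rot0 at col 0 lands with bottom-row=2; cleared 0 line(s) (total 0); column heights now [3 3 3 3 0], max=3
Drop 3: T rot1 at col 3 lands with bottom-row=3; cleared 0 line(s) (total 0); column heights now [3 3 3 6 5], max=6
Drop 4: J rot2 at col 2 lands with bottom-row=5; cleared 0 line(s) (total 0); column heights now [3 3 7 7 7], max=7
Drop 5: I rot3 at col 3 lands with bottom-row=7; cleared 0 line(s) (total 0); column heights now [3 3 7 11 7], max=11

Answer: 3 3 7 11 7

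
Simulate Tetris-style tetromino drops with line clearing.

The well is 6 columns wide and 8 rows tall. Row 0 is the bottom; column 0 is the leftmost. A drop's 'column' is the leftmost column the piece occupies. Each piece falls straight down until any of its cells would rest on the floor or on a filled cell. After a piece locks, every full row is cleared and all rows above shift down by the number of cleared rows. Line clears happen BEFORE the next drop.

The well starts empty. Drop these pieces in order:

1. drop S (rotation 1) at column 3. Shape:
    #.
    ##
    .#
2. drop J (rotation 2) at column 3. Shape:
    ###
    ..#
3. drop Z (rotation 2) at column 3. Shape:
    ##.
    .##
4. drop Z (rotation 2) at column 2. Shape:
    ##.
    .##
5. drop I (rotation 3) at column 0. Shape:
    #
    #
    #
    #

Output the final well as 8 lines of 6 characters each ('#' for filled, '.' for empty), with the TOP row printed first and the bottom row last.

Answer: ..##..
...##.
...##.
....##
#..###
#..#.#
#..##.
#...#.

Derivation:
Drop 1: S rot1 at col 3 lands with bottom-row=0; cleared 0 line(s) (total 0); column heights now [0 0 0 3 2 0], max=3
Drop 2: J rot2 at col 3 lands with bottom-row=2; cleared 0 line(s) (total 0); column heights now [0 0 0 4 4 4], max=4
Drop 3: Z rot2 at col 3 lands with bottom-row=4; cleared 0 line(s) (total 0); column heights now [0 0 0 6 6 5], max=6
Drop 4: Z rot2 at col 2 lands with bottom-row=6; cleared 0 line(s) (total 0); column heights now [0 0 8 8 7 5], max=8
Drop 5: I rot3 at col 0 lands with bottom-row=0; cleared 0 line(s) (total 0); column heights now [4 0 8 8 7 5], max=8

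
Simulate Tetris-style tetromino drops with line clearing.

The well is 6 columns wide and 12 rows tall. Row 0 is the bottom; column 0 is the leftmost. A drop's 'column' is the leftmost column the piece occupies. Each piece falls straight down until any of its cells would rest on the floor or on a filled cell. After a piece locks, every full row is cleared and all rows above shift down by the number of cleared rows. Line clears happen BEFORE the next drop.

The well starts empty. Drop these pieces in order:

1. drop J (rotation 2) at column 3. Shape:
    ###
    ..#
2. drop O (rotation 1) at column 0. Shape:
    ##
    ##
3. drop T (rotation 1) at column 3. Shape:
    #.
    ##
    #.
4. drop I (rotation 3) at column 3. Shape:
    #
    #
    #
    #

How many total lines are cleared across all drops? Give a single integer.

Drop 1: J rot2 at col 3 lands with bottom-row=0; cleared 0 line(s) (total 0); column heights now [0 0 0 2 2 2], max=2
Drop 2: O rot1 at col 0 lands with bottom-row=0; cleared 0 line(s) (total 0); column heights now [2 2 0 2 2 2], max=2
Drop 3: T rot1 at col 3 lands with bottom-row=2; cleared 0 line(s) (total 0); column heights now [2 2 0 5 4 2], max=5
Drop 4: I rot3 at col 3 lands with bottom-row=5; cleared 0 line(s) (total 0); column heights now [2 2 0 9 4 2], max=9

Answer: 0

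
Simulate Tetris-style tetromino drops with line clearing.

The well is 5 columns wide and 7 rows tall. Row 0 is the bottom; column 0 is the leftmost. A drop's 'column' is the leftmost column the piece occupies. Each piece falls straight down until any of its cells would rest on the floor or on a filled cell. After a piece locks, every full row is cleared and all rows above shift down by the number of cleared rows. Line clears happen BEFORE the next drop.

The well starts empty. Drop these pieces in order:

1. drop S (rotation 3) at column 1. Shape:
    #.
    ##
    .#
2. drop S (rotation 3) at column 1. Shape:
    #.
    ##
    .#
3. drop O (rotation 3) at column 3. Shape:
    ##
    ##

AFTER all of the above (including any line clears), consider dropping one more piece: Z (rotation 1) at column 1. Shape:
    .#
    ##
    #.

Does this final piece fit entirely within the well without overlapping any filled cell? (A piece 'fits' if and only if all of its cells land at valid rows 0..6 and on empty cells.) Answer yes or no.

Answer: no

Derivation:
Drop 1: S rot3 at col 1 lands with bottom-row=0; cleared 0 line(s) (total 0); column heights now [0 3 2 0 0], max=3
Drop 2: S rot3 at col 1 lands with bottom-row=2; cleared 0 line(s) (total 0); column heights now [0 5 4 0 0], max=5
Drop 3: O rot3 at col 3 lands with bottom-row=0; cleared 0 line(s) (total 0); column heights now [0 5 4 2 2], max=5
Test piece Z rot1 at col 1 (width 2): heights before test = [0 5 4 2 2]; fits = False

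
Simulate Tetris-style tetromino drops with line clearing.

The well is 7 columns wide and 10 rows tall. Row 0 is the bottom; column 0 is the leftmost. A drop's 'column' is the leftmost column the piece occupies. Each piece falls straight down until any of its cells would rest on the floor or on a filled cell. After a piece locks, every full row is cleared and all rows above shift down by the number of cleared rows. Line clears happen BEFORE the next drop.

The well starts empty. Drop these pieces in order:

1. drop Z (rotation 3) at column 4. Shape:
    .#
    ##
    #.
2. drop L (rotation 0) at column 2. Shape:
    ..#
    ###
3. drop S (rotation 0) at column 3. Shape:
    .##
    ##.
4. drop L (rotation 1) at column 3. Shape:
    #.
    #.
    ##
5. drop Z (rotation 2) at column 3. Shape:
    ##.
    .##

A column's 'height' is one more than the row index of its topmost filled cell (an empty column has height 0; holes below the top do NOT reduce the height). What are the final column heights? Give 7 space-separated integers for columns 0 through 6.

Drop 1: Z rot3 at col 4 lands with bottom-row=0; cleared 0 line(s) (total 0); column heights now [0 0 0 0 2 3 0], max=3
Drop 2: L rot0 at col 2 lands with bottom-row=2; cleared 0 line(s) (total 0); column heights now [0 0 3 3 4 3 0], max=4
Drop 3: S rot0 at col 3 lands with bottom-row=4; cleared 0 line(s) (total 0); column heights now [0 0 3 5 6 6 0], max=6
Drop 4: L rot1 at col 3 lands with bottom-row=6; cleared 0 line(s) (total 0); column heights now [0 0 3 9 7 6 0], max=9
Drop 5: Z rot2 at col 3 lands with bottom-row=8; cleared 0 line(s) (total 0); column heights now [0 0 3 10 10 9 0], max=10

Answer: 0 0 3 10 10 9 0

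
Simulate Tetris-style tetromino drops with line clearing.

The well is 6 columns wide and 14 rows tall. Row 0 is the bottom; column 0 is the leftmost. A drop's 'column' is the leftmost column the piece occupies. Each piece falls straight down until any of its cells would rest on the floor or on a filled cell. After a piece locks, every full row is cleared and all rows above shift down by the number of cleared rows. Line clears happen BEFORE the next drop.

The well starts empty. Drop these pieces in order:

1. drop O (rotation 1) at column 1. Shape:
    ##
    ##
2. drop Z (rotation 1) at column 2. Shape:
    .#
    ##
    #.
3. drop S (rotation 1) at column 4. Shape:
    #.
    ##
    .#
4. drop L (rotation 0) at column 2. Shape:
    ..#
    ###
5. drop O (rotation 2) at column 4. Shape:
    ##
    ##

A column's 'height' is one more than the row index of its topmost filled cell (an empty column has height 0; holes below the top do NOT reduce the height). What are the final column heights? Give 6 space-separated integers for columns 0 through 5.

Drop 1: O rot1 at col 1 lands with bottom-row=0; cleared 0 line(s) (total 0); column heights now [0 2 2 0 0 0], max=2
Drop 2: Z rot1 at col 2 lands with bottom-row=2; cleared 0 line(s) (total 0); column heights now [0 2 4 5 0 0], max=5
Drop 3: S rot1 at col 4 lands with bottom-row=0; cleared 0 line(s) (total 0); column heights now [0 2 4 5 3 2], max=5
Drop 4: L rot0 at col 2 lands with bottom-row=5; cleared 0 line(s) (total 0); column heights now [0 2 6 6 7 2], max=7
Drop 5: O rot2 at col 4 lands with bottom-row=7; cleared 0 line(s) (total 0); column heights now [0 2 6 6 9 9], max=9

Answer: 0 2 6 6 9 9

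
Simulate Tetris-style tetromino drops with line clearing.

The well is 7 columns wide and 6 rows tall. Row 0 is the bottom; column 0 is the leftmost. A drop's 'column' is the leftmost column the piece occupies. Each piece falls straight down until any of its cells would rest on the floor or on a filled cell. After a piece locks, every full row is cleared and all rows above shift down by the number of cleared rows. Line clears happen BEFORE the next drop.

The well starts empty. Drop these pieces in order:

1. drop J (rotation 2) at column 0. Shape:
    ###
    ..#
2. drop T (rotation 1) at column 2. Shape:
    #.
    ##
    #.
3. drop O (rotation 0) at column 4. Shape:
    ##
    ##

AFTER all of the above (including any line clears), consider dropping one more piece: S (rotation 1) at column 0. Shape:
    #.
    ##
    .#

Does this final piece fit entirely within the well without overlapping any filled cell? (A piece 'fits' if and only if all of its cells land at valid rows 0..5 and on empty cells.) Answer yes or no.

Drop 1: J rot2 at col 0 lands with bottom-row=0; cleared 0 line(s) (total 0); column heights now [2 2 2 0 0 0 0], max=2
Drop 2: T rot1 at col 2 lands with bottom-row=2; cleared 0 line(s) (total 0); column heights now [2 2 5 4 0 0 0], max=5
Drop 3: O rot0 at col 4 lands with bottom-row=0; cleared 0 line(s) (total 0); column heights now [2 2 5 4 2 2 0], max=5
Test piece S rot1 at col 0 (width 2): heights before test = [2 2 5 4 2 2 0]; fits = True

Answer: yes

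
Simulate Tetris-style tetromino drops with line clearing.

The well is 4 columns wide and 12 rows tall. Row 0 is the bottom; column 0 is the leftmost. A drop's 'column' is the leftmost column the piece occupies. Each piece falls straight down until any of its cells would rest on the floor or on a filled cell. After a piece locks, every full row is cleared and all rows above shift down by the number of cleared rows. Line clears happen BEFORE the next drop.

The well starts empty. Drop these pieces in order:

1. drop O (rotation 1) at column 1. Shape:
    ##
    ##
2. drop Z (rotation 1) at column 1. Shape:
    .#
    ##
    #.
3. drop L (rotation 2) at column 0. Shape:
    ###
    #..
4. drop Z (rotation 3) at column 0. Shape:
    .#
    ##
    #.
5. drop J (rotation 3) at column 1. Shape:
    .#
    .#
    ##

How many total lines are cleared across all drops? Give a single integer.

Answer: 0

Derivation:
Drop 1: O rot1 at col 1 lands with bottom-row=0; cleared 0 line(s) (total 0); column heights now [0 2 2 0], max=2
Drop 2: Z rot1 at col 1 lands with bottom-row=2; cleared 0 line(s) (total 0); column heights now [0 4 5 0], max=5
Drop 3: L rot2 at col 0 lands with bottom-row=4; cleared 0 line(s) (total 0); column heights now [6 6 6 0], max=6
Drop 4: Z rot3 at col 0 lands with bottom-row=6; cleared 0 line(s) (total 0); column heights now [8 9 6 0], max=9
Drop 5: J rot3 at col 1 lands with bottom-row=9; cleared 0 line(s) (total 0); column heights now [8 10 12 0], max=12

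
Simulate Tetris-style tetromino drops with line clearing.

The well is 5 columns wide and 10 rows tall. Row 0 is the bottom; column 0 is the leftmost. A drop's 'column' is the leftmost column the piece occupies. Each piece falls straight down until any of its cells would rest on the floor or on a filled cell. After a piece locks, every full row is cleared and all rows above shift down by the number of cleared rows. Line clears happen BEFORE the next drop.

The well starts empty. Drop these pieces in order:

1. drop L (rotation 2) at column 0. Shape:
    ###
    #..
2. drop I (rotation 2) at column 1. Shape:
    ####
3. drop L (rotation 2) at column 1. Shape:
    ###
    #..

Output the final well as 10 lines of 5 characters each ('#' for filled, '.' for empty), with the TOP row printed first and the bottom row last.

Answer: .....
.....
.....
.....
.....
.###.
.#...
.####
###..
#....

Derivation:
Drop 1: L rot2 at col 0 lands with bottom-row=0; cleared 0 line(s) (total 0); column heights now [2 2 2 0 0], max=2
Drop 2: I rot2 at col 1 lands with bottom-row=2; cleared 0 line(s) (total 0); column heights now [2 3 3 3 3], max=3
Drop 3: L rot2 at col 1 lands with bottom-row=3; cleared 0 line(s) (total 0); column heights now [2 5 5 5 3], max=5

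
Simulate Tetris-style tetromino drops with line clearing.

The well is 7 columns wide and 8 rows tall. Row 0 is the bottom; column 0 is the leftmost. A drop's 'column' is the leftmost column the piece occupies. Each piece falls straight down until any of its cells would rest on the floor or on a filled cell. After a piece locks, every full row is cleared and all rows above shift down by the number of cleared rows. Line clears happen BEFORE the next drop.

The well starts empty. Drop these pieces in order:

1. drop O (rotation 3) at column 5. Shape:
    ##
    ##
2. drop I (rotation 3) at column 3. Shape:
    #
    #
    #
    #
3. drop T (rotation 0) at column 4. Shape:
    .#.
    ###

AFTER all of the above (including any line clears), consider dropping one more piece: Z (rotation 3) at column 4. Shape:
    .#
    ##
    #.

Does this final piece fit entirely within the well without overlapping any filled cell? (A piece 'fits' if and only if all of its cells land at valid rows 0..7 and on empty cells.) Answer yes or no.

Answer: yes

Derivation:
Drop 1: O rot3 at col 5 lands with bottom-row=0; cleared 0 line(s) (total 0); column heights now [0 0 0 0 0 2 2], max=2
Drop 2: I rot3 at col 3 lands with bottom-row=0; cleared 0 line(s) (total 0); column heights now [0 0 0 4 0 2 2], max=4
Drop 3: T rot0 at col 4 lands with bottom-row=2; cleared 0 line(s) (total 0); column heights now [0 0 0 4 3 4 3], max=4
Test piece Z rot3 at col 4 (width 2): heights before test = [0 0 0 4 3 4 3]; fits = True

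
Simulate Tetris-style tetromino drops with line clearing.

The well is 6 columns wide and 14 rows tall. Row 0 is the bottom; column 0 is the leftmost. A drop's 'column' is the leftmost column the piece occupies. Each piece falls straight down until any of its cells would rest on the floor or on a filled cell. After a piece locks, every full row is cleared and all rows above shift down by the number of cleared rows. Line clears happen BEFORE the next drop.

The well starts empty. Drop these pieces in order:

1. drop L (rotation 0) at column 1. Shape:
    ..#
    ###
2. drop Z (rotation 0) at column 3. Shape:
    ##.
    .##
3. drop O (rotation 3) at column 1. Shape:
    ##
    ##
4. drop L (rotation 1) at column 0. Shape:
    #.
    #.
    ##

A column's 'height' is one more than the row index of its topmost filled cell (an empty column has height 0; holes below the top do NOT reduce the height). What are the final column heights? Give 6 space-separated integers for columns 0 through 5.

Drop 1: L rot0 at col 1 lands with bottom-row=0; cleared 0 line(s) (total 0); column heights now [0 1 1 2 0 0], max=2
Drop 2: Z rot0 at col 3 lands with bottom-row=1; cleared 0 line(s) (total 0); column heights now [0 1 1 3 3 2], max=3
Drop 3: O rot3 at col 1 lands with bottom-row=1; cleared 0 line(s) (total 0); column heights now [0 3 3 3 3 2], max=3
Drop 4: L rot1 at col 0 lands with bottom-row=3; cleared 0 line(s) (total 0); column heights now [6 4 3 3 3 2], max=6

Answer: 6 4 3 3 3 2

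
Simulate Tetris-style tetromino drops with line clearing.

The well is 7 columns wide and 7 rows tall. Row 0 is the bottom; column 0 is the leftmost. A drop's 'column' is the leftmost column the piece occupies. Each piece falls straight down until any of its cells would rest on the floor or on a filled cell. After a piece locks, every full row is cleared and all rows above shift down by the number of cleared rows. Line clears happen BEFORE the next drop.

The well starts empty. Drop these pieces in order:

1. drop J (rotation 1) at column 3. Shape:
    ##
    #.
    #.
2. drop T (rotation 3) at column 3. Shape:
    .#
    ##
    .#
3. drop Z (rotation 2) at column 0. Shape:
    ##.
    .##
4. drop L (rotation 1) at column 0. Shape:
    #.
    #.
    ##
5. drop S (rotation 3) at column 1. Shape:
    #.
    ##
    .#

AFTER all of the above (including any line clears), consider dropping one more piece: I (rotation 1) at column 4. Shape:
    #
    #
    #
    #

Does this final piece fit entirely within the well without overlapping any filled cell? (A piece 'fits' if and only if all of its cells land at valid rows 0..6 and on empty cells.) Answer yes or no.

Answer: no

Derivation:
Drop 1: J rot1 at col 3 lands with bottom-row=0; cleared 0 line(s) (total 0); column heights now [0 0 0 3 3 0 0], max=3
Drop 2: T rot3 at col 3 lands with bottom-row=3; cleared 0 line(s) (total 0); column heights now [0 0 0 5 6 0 0], max=6
Drop 3: Z rot2 at col 0 lands with bottom-row=0; cleared 0 line(s) (total 0); column heights now [2 2 1 5 6 0 0], max=6
Drop 4: L rot1 at col 0 lands with bottom-row=2; cleared 0 line(s) (total 0); column heights now [5 3 1 5 6 0 0], max=6
Drop 5: S rot3 at col 1 lands with bottom-row=2; cleared 0 line(s) (total 0); column heights now [5 5 4 5 6 0 0], max=6
Test piece I rot1 at col 4 (width 1): heights before test = [5 5 4 5 6 0 0]; fits = False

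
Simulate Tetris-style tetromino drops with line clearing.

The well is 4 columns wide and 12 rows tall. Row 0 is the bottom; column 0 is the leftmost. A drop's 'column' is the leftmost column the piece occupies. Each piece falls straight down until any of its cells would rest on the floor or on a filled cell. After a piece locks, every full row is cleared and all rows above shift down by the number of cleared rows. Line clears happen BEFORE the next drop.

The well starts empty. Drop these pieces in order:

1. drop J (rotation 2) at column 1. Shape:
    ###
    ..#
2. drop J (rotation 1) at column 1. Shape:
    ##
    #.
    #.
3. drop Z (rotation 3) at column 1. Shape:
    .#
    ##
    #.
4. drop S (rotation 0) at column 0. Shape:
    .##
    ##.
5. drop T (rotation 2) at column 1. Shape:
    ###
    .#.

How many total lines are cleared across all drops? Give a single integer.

Drop 1: J rot2 at col 1 lands with bottom-row=0; cleared 0 line(s) (total 0); column heights now [0 2 2 2], max=2
Drop 2: J rot1 at col 1 lands with bottom-row=2; cleared 0 line(s) (total 0); column heights now [0 5 5 2], max=5
Drop 3: Z rot3 at col 1 lands with bottom-row=5; cleared 0 line(s) (total 0); column heights now [0 7 8 2], max=8
Drop 4: S rot0 at col 0 lands with bottom-row=7; cleared 0 line(s) (total 0); column heights now [8 9 9 2], max=9
Drop 5: T rot2 at col 1 lands with bottom-row=9; cleared 0 line(s) (total 0); column heights now [8 11 11 11], max=11

Answer: 0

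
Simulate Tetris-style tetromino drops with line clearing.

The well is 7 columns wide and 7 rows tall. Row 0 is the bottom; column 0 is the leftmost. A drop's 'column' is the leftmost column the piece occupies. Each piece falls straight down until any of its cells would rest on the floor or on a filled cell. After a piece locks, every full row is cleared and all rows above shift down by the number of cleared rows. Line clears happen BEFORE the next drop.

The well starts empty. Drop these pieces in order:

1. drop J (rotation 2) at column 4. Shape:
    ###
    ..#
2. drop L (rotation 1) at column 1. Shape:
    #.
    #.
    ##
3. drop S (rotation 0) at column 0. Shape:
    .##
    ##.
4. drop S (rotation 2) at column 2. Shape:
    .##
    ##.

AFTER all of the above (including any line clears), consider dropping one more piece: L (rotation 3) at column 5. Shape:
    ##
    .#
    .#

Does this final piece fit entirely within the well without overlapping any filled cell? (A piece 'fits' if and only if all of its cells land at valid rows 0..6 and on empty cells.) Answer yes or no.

Answer: yes

Derivation:
Drop 1: J rot2 at col 4 lands with bottom-row=0; cleared 0 line(s) (total 0); column heights now [0 0 0 0 2 2 2], max=2
Drop 2: L rot1 at col 1 lands with bottom-row=0; cleared 0 line(s) (total 0); column heights now [0 3 1 0 2 2 2], max=3
Drop 3: S rot0 at col 0 lands with bottom-row=3; cleared 0 line(s) (total 0); column heights now [4 5 5 0 2 2 2], max=5
Drop 4: S rot2 at col 2 lands with bottom-row=5; cleared 0 line(s) (total 0); column heights now [4 5 6 7 7 2 2], max=7
Test piece L rot3 at col 5 (width 2): heights before test = [4 5 6 7 7 2 2]; fits = True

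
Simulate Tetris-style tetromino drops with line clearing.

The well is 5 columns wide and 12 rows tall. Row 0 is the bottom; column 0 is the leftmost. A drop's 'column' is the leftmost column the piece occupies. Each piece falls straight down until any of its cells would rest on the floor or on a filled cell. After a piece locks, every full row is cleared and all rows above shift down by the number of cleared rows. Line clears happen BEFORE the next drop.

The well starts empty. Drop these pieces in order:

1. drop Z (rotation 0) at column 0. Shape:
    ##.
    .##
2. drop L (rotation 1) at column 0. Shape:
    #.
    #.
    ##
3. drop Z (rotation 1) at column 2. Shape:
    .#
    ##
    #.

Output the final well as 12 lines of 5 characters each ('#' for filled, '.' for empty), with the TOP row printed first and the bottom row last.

Drop 1: Z rot0 at col 0 lands with bottom-row=0; cleared 0 line(s) (total 0); column heights now [2 2 1 0 0], max=2
Drop 2: L rot1 at col 0 lands with bottom-row=2; cleared 0 line(s) (total 0); column heights now [5 3 1 0 0], max=5
Drop 3: Z rot1 at col 2 lands with bottom-row=1; cleared 0 line(s) (total 0); column heights now [5 3 3 4 0], max=5

Answer: .....
.....
.....
.....
.....
.....
.....
#....
#..#.
####.
###..
.##..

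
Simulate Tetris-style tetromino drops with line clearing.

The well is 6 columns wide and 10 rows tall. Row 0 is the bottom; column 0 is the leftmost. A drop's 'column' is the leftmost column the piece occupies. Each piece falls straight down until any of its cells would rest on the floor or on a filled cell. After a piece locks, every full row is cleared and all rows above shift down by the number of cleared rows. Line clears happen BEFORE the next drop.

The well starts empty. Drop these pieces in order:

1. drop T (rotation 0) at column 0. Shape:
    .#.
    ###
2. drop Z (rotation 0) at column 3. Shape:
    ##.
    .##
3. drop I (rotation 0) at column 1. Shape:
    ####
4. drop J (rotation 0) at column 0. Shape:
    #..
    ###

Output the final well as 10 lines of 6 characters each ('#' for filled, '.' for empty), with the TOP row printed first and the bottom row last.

Drop 1: T rot0 at col 0 lands with bottom-row=0; cleared 0 line(s) (total 0); column heights now [1 2 1 0 0 0], max=2
Drop 2: Z rot0 at col 3 lands with bottom-row=0; cleared 0 line(s) (total 0); column heights now [1 2 1 2 2 1], max=2
Drop 3: I rot0 at col 1 lands with bottom-row=2; cleared 0 line(s) (total 0); column heights now [1 3 3 3 3 1], max=3
Drop 4: J rot0 at col 0 lands with bottom-row=3; cleared 0 line(s) (total 0); column heights now [5 4 4 3 3 1], max=5

Answer: ......
......
......
......
......
#.....
###...
.####.
.#.##.
###.##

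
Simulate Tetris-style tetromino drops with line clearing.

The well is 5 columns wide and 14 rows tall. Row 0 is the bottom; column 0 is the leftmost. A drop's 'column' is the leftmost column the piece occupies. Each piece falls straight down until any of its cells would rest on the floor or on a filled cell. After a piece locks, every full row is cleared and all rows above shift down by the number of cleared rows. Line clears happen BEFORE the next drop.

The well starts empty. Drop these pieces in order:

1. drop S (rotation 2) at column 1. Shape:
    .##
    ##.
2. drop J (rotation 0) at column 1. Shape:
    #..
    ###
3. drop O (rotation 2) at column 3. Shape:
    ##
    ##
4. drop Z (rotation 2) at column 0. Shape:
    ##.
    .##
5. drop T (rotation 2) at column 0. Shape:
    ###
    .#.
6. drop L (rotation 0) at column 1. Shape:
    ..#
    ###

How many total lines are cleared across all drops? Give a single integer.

Drop 1: S rot2 at col 1 lands with bottom-row=0; cleared 0 line(s) (total 0); column heights now [0 1 2 2 0], max=2
Drop 2: J rot0 at col 1 lands with bottom-row=2; cleared 0 line(s) (total 0); column heights now [0 4 3 3 0], max=4
Drop 3: O rot2 at col 3 lands with bottom-row=3; cleared 0 line(s) (total 0); column heights now [0 4 3 5 5], max=5
Drop 4: Z rot2 at col 0 lands with bottom-row=4; cleared 0 line(s) (total 0); column heights now [6 6 5 5 5], max=6
Drop 5: T rot2 at col 0 lands with bottom-row=6; cleared 0 line(s) (total 0); column heights now [8 8 8 5 5], max=8
Drop 6: L rot0 at col 1 lands with bottom-row=8; cleared 0 line(s) (total 0); column heights now [8 9 9 10 5], max=10

Answer: 0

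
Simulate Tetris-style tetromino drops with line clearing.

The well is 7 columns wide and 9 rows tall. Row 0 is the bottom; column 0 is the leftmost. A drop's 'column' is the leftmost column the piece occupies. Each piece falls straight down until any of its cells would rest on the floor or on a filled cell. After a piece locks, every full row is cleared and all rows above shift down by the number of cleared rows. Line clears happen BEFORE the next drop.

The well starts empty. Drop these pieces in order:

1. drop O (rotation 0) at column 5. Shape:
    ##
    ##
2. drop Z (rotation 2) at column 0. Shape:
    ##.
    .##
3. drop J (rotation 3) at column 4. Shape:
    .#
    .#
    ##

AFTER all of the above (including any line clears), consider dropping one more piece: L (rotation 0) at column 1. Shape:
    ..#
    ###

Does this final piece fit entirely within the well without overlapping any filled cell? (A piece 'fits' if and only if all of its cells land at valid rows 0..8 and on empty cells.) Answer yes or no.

Answer: yes

Derivation:
Drop 1: O rot0 at col 5 lands with bottom-row=0; cleared 0 line(s) (total 0); column heights now [0 0 0 0 0 2 2], max=2
Drop 2: Z rot2 at col 0 lands with bottom-row=0; cleared 0 line(s) (total 0); column heights now [2 2 1 0 0 2 2], max=2
Drop 3: J rot3 at col 4 lands with bottom-row=2; cleared 0 line(s) (total 0); column heights now [2 2 1 0 3 5 2], max=5
Test piece L rot0 at col 1 (width 3): heights before test = [2 2 1 0 3 5 2]; fits = True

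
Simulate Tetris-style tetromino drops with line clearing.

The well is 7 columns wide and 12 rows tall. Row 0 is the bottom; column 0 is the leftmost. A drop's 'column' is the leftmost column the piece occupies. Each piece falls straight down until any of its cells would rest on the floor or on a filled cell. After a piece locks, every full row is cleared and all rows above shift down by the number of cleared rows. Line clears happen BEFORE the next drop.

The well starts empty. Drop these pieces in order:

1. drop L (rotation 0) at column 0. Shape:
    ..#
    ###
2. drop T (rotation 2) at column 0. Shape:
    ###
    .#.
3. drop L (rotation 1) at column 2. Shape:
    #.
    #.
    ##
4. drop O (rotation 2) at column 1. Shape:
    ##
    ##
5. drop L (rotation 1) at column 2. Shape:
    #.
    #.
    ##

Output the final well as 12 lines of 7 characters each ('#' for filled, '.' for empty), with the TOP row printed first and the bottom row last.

Answer: .......
..#....
..#....
..##...
.##....
.##....
..#....
..#....
..##...
###....
.##....
###....

Derivation:
Drop 1: L rot0 at col 0 lands with bottom-row=0; cleared 0 line(s) (total 0); column heights now [1 1 2 0 0 0 0], max=2
Drop 2: T rot2 at col 0 lands with bottom-row=1; cleared 0 line(s) (total 0); column heights now [3 3 3 0 0 0 0], max=3
Drop 3: L rot1 at col 2 lands with bottom-row=3; cleared 0 line(s) (total 0); column heights now [3 3 6 4 0 0 0], max=6
Drop 4: O rot2 at col 1 lands with bottom-row=6; cleared 0 line(s) (total 0); column heights now [3 8 8 4 0 0 0], max=8
Drop 5: L rot1 at col 2 lands with bottom-row=8; cleared 0 line(s) (total 0); column heights now [3 8 11 9 0 0 0], max=11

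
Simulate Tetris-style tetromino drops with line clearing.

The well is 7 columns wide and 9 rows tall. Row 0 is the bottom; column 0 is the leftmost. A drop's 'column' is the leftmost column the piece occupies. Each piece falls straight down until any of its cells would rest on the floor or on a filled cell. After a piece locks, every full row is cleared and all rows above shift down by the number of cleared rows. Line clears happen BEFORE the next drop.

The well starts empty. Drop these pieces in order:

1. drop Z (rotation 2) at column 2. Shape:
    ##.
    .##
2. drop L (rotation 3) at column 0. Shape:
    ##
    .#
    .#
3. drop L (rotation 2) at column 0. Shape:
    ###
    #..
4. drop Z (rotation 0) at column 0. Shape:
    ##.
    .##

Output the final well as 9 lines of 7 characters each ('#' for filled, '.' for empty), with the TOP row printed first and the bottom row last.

Drop 1: Z rot2 at col 2 lands with bottom-row=0; cleared 0 line(s) (total 0); column heights now [0 0 2 2 1 0 0], max=2
Drop 2: L rot3 at col 0 lands with bottom-row=0; cleared 0 line(s) (total 0); column heights now [3 3 2 2 1 0 0], max=3
Drop 3: L rot2 at col 0 lands with bottom-row=3; cleared 0 line(s) (total 0); column heights now [5 5 5 2 1 0 0], max=5
Drop 4: Z rot0 at col 0 lands with bottom-row=5; cleared 0 line(s) (total 0); column heights now [7 7 6 2 1 0 0], max=7

Answer: .......
.......
##.....
.##....
###....
#......
##.....
.###...
.#.##..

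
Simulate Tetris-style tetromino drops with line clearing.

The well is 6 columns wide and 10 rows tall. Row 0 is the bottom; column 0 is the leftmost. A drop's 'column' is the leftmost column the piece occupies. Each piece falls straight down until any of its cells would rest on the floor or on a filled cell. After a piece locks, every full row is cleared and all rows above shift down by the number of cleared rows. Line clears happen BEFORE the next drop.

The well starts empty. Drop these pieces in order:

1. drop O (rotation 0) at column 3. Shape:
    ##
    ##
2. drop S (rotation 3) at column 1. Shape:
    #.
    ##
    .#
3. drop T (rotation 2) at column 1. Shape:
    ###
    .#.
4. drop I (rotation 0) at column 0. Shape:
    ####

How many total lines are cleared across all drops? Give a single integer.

Drop 1: O rot0 at col 3 lands with bottom-row=0; cleared 0 line(s) (total 0); column heights now [0 0 0 2 2 0], max=2
Drop 2: S rot3 at col 1 lands with bottom-row=0; cleared 0 line(s) (total 0); column heights now [0 3 2 2 2 0], max=3
Drop 3: T rot2 at col 1 lands with bottom-row=2; cleared 0 line(s) (total 0); column heights now [0 4 4 4 2 0], max=4
Drop 4: I rot0 at col 0 lands with bottom-row=4; cleared 0 line(s) (total 0); column heights now [5 5 5 5 2 0], max=5

Answer: 0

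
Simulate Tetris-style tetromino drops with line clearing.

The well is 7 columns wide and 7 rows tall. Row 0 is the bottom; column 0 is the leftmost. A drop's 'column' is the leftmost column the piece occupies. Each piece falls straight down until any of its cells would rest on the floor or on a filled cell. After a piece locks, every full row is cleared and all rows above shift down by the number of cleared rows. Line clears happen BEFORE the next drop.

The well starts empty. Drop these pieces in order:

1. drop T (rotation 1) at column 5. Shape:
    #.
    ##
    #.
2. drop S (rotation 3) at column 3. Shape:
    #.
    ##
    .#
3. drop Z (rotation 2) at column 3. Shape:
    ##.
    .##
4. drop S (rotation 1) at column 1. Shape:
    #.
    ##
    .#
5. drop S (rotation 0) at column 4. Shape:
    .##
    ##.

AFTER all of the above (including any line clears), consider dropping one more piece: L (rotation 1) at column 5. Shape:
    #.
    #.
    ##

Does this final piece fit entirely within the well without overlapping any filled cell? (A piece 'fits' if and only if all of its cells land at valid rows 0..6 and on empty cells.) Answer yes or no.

Drop 1: T rot1 at col 5 lands with bottom-row=0; cleared 0 line(s) (total 0); column heights now [0 0 0 0 0 3 2], max=3
Drop 2: S rot3 at col 3 lands with bottom-row=0; cleared 0 line(s) (total 0); column heights now [0 0 0 3 2 3 2], max=3
Drop 3: Z rot2 at col 3 lands with bottom-row=3; cleared 0 line(s) (total 0); column heights now [0 0 0 5 5 4 2], max=5
Drop 4: S rot1 at col 1 lands with bottom-row=0; cleared 0 line(s) (total 0); column heights now [0 3 2 5 5 4 2], max=5
Drop 5: S rot0 at col 4 lands with bottom-row=5; cleared 0 line(s) (total 0); column heights now [0 3 2 5 6 7 7], max=7
Test piece L rot1 at col 5 (width 2): heights before test = [0 3 2 5 6 7 7]; fits = False

Answer: no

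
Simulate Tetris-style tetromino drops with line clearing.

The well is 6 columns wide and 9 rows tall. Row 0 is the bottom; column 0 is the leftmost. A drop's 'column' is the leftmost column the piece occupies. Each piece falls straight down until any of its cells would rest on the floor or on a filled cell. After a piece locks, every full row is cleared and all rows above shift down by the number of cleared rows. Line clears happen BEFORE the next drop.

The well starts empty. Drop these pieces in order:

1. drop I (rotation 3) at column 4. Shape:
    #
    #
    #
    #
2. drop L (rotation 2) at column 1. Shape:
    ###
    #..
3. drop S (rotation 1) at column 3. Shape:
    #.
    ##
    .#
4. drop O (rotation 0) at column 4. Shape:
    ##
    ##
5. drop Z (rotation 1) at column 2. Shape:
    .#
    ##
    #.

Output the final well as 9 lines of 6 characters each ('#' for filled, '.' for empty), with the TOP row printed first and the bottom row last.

Drop 1: I rot3 at col 4 lands with bottom-row=0; cleared 0 line(s) (total 0); column heights now [0 0 0 0 4 0], max=4
Drop 2: L rot2 at col 1 lands with bottom-row=0; cleared 0 line(s) (total 0); column heights now [0 2 2 2 4 0], max=4
Drop 3: S rot1 at col 3 lands with bottom-row=4; cleared 0 line(s) (total 0); column heights now [0 2 2 7 6 0], max=7
Drop 4: O rot0 at col 4 lands with bottom-row=6; cleared 0 line(s) (total 0); column heights now [0 2 2 7 8 8], max=8
Drop 5: Z rot1 at col 2 lands with bottom-row=6; cleared 0 line(s) (total 0); column heights now [0 2 8 9 8 8], max=9

Answer: ...#..
..####
..####
...##.
....#.
....#.
....#.
.####.
.#..#.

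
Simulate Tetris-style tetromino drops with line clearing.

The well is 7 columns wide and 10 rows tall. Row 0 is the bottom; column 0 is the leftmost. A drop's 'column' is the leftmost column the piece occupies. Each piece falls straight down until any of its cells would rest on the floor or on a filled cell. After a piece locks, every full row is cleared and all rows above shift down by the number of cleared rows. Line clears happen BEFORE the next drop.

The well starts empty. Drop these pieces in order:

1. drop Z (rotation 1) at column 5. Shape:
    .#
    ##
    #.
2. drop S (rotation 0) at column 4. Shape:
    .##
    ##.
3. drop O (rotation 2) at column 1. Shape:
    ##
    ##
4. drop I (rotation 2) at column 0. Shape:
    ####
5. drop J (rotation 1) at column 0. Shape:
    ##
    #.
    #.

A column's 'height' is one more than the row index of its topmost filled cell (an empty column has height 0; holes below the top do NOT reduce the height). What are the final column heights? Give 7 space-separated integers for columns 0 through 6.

Drop 1: Z rot1 at col 5 lands with bottom-row=0; cleared 0 line(s) (total 0); column heights now [0 0 0 0 0 2 3], max=3
Drop 2: S rot0 at col 4 lands with bottom-row=2; cleared 0 line(s) (total 0); column heights now [0 0 0 0 3 4 4], max=4
Drop 3: O rot2 at col 1 lands with bottom-row=0; cleared 0 line(s) (total 0); column heights now [0 2 2 0 3 4 4], max=4
Drop 4: I rot2 at col 0 lands with bottom-row=2; cleared 1 line(s) (total 1); column heights now [0 2 2 0 0 3 3], max=3
Drop 5: J rot1 at col 0 lands with bottom-row=0; cleared 0 line(s) (total 1); column heights now [3 3 2 0 0 3 3], max=3

Answer: 3 3 2 0 0 3 3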